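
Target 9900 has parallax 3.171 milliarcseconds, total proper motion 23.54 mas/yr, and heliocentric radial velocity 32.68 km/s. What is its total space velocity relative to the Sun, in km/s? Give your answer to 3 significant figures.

48.0 km/s

d = 1/p = 1/0.003171″ = 315.36 pc.
μ = 23.54 mas/yr = 0.02354 ″/yr.
v_t = 4.740 μ d = 4.740 × 0.02354 × 315.36 = 35.188 km/s.
v = √(v_r² + v_t²) = √(32.68² + 35.188²) = √2306.18 = 48.023 km/s.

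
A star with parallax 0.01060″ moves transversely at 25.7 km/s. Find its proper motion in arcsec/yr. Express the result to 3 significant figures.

d = 1/p = 1/0.01060″ = 94.34 pc.
μ = v_t / (4.74 d) = 25.7 / (4.74 × 94.34) = 25.7 / 447.17 = 0.057473 ″/yr.

0.0575 arcsec/yr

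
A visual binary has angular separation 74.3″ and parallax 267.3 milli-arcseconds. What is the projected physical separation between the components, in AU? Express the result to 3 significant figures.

d = 1/p = 1/0.2673″ = 3.7411 pc.
At distance d (pc), an angle of θ arcsec spans θ·d AU: s = 74.3 × 3.7411 = 277.96 AU.

278 AU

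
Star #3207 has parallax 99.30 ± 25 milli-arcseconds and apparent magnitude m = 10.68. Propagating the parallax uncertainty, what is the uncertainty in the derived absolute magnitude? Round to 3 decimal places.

σ_M = 0.547 mag

M = m − 5 log₁₀ d + 5 = m + 5 log₁₀ p + 5, so ∂M/∂p = 5/(p ln 10).
σ_M = (5/ln 10) · (σ_p/p) = 2.1715 × 25/99.30 = 2.1715 × 0.25176 = 0.5467.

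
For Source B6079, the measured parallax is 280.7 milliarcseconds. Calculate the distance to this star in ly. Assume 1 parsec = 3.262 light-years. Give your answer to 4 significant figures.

p = 280.7 milliarcseconds = 0.2807 arcsec.
d = 1/p = 1/0.2807 = 3.5625 pc.
In light-years: 3.5625 × 3.262 = 11.621 ly.

11.62 ly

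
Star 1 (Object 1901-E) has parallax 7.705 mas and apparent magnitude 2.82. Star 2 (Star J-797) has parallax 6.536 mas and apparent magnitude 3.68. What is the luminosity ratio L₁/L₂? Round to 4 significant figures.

L₁/L₂ = 1.589

d₁ = 1/p₁ = 1/0.007705″ = 129.79 pc; d₂ = 1/p₂ = 1/0.006536″ = 153 pc.
M₁ = m₁ − 5 log₁₀ d₁ + 5 = 2.82 − 10.5662 + 5 = -2.7462.
M₂ = 3.68 − 10.9235 + 5 = -2.2435.
L₁/L₂ = 10^(0.4(M₂ − M₁)) = 10^(0.4 × 0.5027) = 10^0.20108 = 1.5888.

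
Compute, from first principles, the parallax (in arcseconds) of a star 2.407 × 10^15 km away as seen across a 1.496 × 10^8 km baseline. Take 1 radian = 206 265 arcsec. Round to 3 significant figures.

0.0128 arcsec

θ ≈ B/d = (1.496 × 10^8) / (2.407 × 10^15) = 6.2152 × 10^-8 rad.
In arcseconds: 6.2152 × 10^-8 × 206265 = 0.01282″.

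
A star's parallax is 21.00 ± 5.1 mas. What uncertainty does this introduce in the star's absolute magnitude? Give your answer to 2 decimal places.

M = m − 5 log₁₀ d + 5 = m + 5 log₁₀ p + 5, so ∂M/∂p = 5/(p ln 10).
σ_M = (5/ln 10) · (σ_p/p) = 2.1715 × 5.1/21.00 = 2.1715 × 0.24286 = 0.52737.

σ_M = 0.53 mag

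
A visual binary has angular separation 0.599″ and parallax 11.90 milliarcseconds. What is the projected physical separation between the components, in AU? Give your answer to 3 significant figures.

d = 1/p = 1/0.01190″ = 84.034 pc.
At distance d (pc), an angle of θ arcsec spans θ·d AU: s = 0.599 × 84.034 = 50.336 AU.

50.3 AU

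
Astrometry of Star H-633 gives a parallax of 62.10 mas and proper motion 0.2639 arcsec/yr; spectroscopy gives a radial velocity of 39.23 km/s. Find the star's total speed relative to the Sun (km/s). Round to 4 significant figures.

d = 1/p = 1/0.06210″ = 16.103 pc.
v_t = 4.740 μ d = 4.740 × 0.2639 × 16.103 = 20.143 km/s.
v = √(v_r² + v_t²) = √(39.23² + 20.143²) = √1944.73 = 44.099 km/s.

44.10 km/s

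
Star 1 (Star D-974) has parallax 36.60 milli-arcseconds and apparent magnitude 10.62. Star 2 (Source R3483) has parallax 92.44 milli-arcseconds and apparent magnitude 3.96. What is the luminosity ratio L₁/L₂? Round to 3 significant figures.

L₁/L₂ = 0.0138

d₁ = 1/p₁ = 1/0.03660″ = 27.322 pc; d₂ = 1/p₂ = 1/0.09244″ = 10.818 pc.
M₁ = m₁ − 5 log₁₀ d₁ + 5 = 10.62 − 7.1826 + 5 = 8.4374.
M₂ = 3.96 − 5.1707 + 5 = 3.7893.
L₁/L₂ = 10^(0.4(M₂ − M₁)) = 10^(0.4 × (-4.6481)) = 10^(-1.85924) = 0.013828.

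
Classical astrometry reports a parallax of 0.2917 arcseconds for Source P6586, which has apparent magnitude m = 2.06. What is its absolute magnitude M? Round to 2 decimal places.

d = 1/p = 1/0.2917″ = 3.4282 pc.
m − M = 5 log₁₀(3.4282) − 5 = 2.6753 − 5 = -2.3247.
M = m − (m − M) = 2.06 − (-2.3247) = 4.38.

M = 4.38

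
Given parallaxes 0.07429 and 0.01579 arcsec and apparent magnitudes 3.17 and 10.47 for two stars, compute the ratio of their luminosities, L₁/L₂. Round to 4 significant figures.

d₁ = 1/p₁ = 1/0.07429″ = 13.461 pc; d₂ = 1/p₂ = 1/0.01579″ = 63.331 pc.
M₁ = m₁ − 5 log₁₀ d₁ + 5 = 3.17 − 5.6454 + 5 = 2.5246.
M₂ = 10.47 − 9.0081 + 5 = 6.4619.
L₁/L₂ = 10^(0.4(M₂ − M₁)) = 10^(0.4 × 3.9373) = 10^1.57492 = 37.577.

L₁/L₂ = 37.58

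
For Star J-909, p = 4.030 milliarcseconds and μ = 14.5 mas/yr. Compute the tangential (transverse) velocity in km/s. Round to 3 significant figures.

17.1 km/s

d = 1/p = 1/0.004030″ = 248.14 pc.
μ = 14.5 mas/yr = 0.0145 ″/yr.
v_t = 4.74 × μ × d = 4.74 × 0.0145 × 248.14 = 17.055 km/s.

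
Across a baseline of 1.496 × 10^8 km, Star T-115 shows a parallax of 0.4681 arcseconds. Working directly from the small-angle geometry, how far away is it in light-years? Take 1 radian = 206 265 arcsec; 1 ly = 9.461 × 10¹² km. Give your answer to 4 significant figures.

6.968 ly

θ = 0.4681″ = 0.4681/206265 = 2.2694 × 10^-6 rad.
d = B/θ = (1.496 × 10^8) / (2.2694 × 10^-6) = 6.5921 × 10^13 km = (6.5921 × 10^13) / (9.461 × 10^12) ly = 6.9677 ly.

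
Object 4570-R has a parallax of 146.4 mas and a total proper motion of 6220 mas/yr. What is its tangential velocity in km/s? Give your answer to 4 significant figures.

201.4 km/s

d = 1/p = 1/0.1464″ = 6.8306 pc.
μ = 6220 mas/yr = 6.22 ″/yr.
v_t = 4.74 × μ × d = 4.74 × 6.22 × 6.8306 = 201.39 km/s.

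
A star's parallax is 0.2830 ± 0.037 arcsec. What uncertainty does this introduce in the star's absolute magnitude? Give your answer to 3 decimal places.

M = m − 5 log₁₀ d + 5 = m + 5 log₁₀ p + 5, so ∂M/∂p = 5/(p ln 10).
σ_M = (5/ln 10) · (σ_p/p) = 2.1715 × 0.037/0.2830 = 2.1715 × 0.13074 = 0.2839.

σ_M = 0.284 mag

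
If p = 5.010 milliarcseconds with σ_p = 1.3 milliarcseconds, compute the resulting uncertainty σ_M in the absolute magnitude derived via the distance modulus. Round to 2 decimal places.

σ_M = 0.56 mag

M = m − 5 log₁₀ d + 5 = m + 5 log₁₀ p + 5, so ∂M/∂p = 5/(p ln 10).
σ_M = (5/ln 10) · (σ_p/p) = 2.1715 × 1.3/5.010 = 2.1715 × 0.25948 = 0.56346.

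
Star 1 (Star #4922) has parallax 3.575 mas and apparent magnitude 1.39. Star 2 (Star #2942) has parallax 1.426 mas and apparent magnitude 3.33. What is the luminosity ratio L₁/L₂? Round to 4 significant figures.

d₁ = 1/p₁ = 1/0.003575″ = 279.72 pc; d₂ = 1/p₂ = 1/0.001426″ = 701.26 pc.
M₁ = m₁ − 5 log₁₀ d₁ + 5 = 1.39 − 12.2336 + 5 = -5.8436.
M₂ = 3.33 − 14.2294 + 5 = -5.8994.
L₁/L₂ = 10^(0.4(M₂ − M₁)) = 10^(0.4 × (-0.0558)) = 10^(-0.02232) = 0.9499.

L₁/L₂ = 0.9499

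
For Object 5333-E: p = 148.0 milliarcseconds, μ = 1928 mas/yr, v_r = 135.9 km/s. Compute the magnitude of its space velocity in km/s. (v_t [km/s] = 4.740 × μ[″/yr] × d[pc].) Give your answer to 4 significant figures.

149.3 km/s

d = 1/p = 1/0.1480″ = 6.7568 pc.
μ = 1928 mas/yr = 1.928 ″/yr.
v_t = 4.740 μ d = 4.740 × 1.928 × 6.7568 = 61.749 km/s.
v = √(v_r² + v_t²) = √(135.9² + 61.749²) = √22281.7 = 149.27 km/s.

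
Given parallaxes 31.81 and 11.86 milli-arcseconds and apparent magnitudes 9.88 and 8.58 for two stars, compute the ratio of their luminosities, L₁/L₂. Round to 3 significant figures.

L₁/L₂ = 0.0420

d₁ = 1/p₁ = 1/0.03181″ = 31.437 pc; d₂ = 1/p₂ = 1/0.01186″ = 84.317 pc.
M₁ = m₁ − 5 log₁₀ d₁ + 5 = 9.88 − 7.4872 + 5 = 7.3928.
M₂ = 8.58 − 9.6296 + 5 = 3.9504.
L₁/L₂ = 10^(0.4(M₂ − M₁)) = 10^(0.4 × (-3.4424)) = 10^(-1.37696) = 0.04198.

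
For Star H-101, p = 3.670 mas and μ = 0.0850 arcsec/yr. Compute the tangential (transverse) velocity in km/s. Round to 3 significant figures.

110 km/s

d = 1/p = 1/0.003670″ = 272.48 pc.
v_t = 4.74 × μ × d = 4.74 × 0.0850 × 272.48 = 109.78 km/s.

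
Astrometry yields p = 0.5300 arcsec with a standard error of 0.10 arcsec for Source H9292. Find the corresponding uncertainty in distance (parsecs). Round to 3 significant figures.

d = 1/p, so σ_d = σ_p / p².
σ_d = 0.100 / (0.5300)² = 0.100 / 0.2809 = 0.356 pc.

0.356 pc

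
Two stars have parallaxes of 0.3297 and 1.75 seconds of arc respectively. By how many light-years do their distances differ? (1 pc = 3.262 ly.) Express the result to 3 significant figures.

d_A = 1/0.3297″ = 3.0331 pc; d_B = 1/1.750″ = 0.57143 pc.
|d_B − d_A| = |0.57143 − 3.0331| = 2.4617 pc = 2.4617 × 3.262 ly = 8.0301 ly.

8.03 ly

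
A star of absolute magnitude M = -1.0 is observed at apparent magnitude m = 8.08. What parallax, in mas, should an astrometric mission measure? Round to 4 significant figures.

1.528 mas

m − M = 8.08 − (-1.0) = 9.08.
d = 10^((m−M)/5 + 1) = 10^2.816 = 654.64 pc.
p = 1/d = 1/654.64 = 0.0015276 arcsec = 1.5276 mas.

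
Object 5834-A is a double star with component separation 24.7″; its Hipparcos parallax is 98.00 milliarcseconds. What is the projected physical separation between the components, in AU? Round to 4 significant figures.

d = 1/p = 1/0.09800″ = 10.204 pc.
At distance d (pc), an angle of θ arcsec spans θ·d AU: s = 24.7 × 10.204 = 252.04 AU.

252.0 AU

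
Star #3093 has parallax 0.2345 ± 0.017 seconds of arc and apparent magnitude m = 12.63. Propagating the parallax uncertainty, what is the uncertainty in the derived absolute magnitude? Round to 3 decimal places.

σ_M = 0.157 mag

M = m − 5 log₁₀ d + 5 = m + 5 log₁₀ p + 5, so ∂M/∂p = 5/(p ln 10).
σ_M = (5/ln 10) · (σ_p/p) = 2.1715 × 0.017/0.2345 = 2.1715 × 0.072495 = 0.15742.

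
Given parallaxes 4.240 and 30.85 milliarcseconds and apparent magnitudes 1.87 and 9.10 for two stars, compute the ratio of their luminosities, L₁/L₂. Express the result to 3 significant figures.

L₁/L₂ = 41300

d₁ = 1/p₁ = 1/0.004240″ = 235.85 pc; d₂ = 1/p₂ = 1/0.03085″ = 32.415 pc.
M₁ = m₁ − 5 log₁₀ d₁ + 5 = 1.87 − 11.8632 + 5 = -4.9932.
M₂ = 9.10 − 7.5537 + 5 = 6.5463.
L₁/L₂ = 10^(0.4(M₂ − M₁)) = 10^(0.4 × 11.5395) = 10^4.61580 = 41286.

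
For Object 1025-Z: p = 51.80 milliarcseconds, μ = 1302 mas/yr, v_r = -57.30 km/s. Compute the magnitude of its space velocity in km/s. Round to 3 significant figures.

d = 1/p = 1/0.05180″ = 19.305 pc.
μ = 1302 mas/yr = 1.302 ″/yr.
v_t = 4.740 μ d = 4.740 × 1.302 × 19.305 = 119.14 km/s.
v = √(v_r² + v_t²) = √((-57.30)² + 119.14²) = √17477.6 = 132.2 km/s.

132 km/s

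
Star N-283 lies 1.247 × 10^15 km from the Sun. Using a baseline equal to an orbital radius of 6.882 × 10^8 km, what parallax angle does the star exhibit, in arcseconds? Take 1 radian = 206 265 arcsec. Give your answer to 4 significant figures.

0.1138 arcsec

θ ≈ B/d = (6.882 × 10^8) / (1.247 × 10^15) = 5.5188 × 10^-7 rad.
In arcseconds: 5.5188 × 10^-7 × 206265 = 0.11383″.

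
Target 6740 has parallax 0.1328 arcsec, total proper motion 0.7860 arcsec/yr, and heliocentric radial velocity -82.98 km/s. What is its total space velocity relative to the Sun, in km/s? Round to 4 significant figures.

87.59 km/s

d = 1/p = 1/0.1328″ = 7.5301 pc.
v_t = 4.740 μ d = 4.740 × 0.7860 × 7.5301 = 28.054 km/s.
v = √(v_r² + v_t²) = √((-82.98)² + 28.054²) = √7672.71 = 87.594 km/s.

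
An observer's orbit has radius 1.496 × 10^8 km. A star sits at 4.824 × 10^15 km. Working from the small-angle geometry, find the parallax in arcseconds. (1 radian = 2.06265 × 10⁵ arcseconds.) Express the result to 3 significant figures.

θ ≈ B/d = (1.496 × 10^8) / (4.824 × 10^15) = 3.1012 × 10^-8 rad.
In arcseconds: 3.1012 × 10^-8 × 206265 = 0.0063967″.

0.00640 arcsec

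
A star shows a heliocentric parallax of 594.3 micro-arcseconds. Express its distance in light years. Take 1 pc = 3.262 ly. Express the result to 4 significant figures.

5489 light years

p = 594.3 micro-arcseconds = 0.0005943 arcsec.
d = 1/p = 1/0.0005943 = 1682.7 pc.
In light-years: 1682.7 × 3.262 = 5489 ly.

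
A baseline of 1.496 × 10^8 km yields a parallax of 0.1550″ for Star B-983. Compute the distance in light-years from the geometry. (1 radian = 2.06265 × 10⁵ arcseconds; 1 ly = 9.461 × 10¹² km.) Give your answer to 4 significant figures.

θ = 0.1550″ = 0.1550/206265 = 7.5146 × 10^-7 rad.
d = B/θ = (1.496 × 10^8) / (7.5146 × 10^-7) = 1.9908 × 10^14 km = (1.9908 × 10^14) / (9.461 × 10^12) ly = 21.042 ly.

21.04 ly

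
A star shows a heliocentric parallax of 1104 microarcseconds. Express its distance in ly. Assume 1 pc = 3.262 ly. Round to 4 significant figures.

p = 1104 microarcseconds = 0.001104 arcsec.
d = 1/p = 1/0.001104 = 905.8 pc.
In light-years: 905.8 × 3.262 = 2954.7 ly.

2955 ly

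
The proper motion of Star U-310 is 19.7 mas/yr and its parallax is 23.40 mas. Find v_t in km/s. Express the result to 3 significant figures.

d = 1/p = 1/0.02340″ = 42.735 pc.
μ = 19.7 mas/yr = 0.0197 ″/yr.
v_t = 4.74 × μ × d = 4.74 × 0.0197 × 42.735 = 3.9905 km/s.

3.99 km/s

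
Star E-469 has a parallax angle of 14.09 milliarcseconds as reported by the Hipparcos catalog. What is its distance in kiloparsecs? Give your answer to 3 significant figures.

0.0710 kpc

p = 14.09 milliarcseconds = 0.01409 arcsec.
d = 1/p = 1/0.01409 = 70.972 pc.
= 0.070972 kpc.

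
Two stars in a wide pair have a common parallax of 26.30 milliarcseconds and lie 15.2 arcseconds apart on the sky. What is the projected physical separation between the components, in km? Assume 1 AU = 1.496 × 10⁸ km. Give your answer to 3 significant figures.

d = 1/p = 1/0.02630″ = 38.023 pc.
At distance d (pc), an angle of θ arcsec spans θ·d AU: s = 15.2 × 38.023 = 577.95 AU.
= 577.95 × 1.496 × 10⁸ km = 8.6461 × 10^10 km.

8.65 × 10^10 km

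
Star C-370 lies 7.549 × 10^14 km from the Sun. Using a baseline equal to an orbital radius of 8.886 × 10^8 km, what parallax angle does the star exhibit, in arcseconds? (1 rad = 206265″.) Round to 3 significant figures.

0.243 arcsec

θ ≈ B/d = (8.886 × 10^8) / (7.549 × 10^14) = 1.1771 × 10^-6 rad.
In arcseconds: 1.1771 × 10^-6 × 206265 = 0.24279″.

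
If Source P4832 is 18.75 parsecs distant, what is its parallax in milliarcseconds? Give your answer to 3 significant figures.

53.3 mas

p = 1/d = 1/18.75 = 0.053333 arcsec.
= 0.053333 × 1000 = 53.333 mas.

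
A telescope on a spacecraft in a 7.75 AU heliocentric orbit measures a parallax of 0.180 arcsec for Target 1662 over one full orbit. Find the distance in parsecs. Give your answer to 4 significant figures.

With baseline B (in AU) and parallax p (in arcsec), d = B/p parsecs.
d = 7.75 / 0.180 = 43.056 pc.

43.06 pc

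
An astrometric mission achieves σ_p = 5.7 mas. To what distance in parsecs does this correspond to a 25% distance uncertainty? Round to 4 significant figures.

43.86 pc

σ_d/d = σ_p/p, so the condition is σ_p/p ≤ 0.25, i.e. p ≥ σ_p/0.25.
p_min = 5.7/0.25 = 22.8 mas = 0.0228 arcsec.
d_max = 1/p_min = 1/0.0228 = 43.86 pc.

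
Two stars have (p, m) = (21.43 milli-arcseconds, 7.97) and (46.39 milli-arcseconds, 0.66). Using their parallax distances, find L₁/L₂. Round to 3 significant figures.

L₁/L₂ = 0.00558

d₁ = 1/p₁ = 1/0.02143″ = 46.664 pc; d₂ = 1/p₂ = 1/0.04639″ = 21.556 pc.
M₁ = m₁ − 5 log₁₀ d₁ + 5 = 7.97 − 8.3449 + 5 = 4.6251.
M₂ = 0.66 − 6.6678 + 5 = -1.0078.
L₁/L₂ = 10^(0.4(M₂ − M₁)) = 10^(0.4 × (-5.6329)) = 10^(-2.25316) = 0.0055826.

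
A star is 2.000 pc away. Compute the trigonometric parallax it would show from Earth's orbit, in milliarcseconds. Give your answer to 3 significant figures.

p = 1/d = 1/2 = 0.5 arcsec.
= 0.5 × 1000 = 500 mas.

500 mas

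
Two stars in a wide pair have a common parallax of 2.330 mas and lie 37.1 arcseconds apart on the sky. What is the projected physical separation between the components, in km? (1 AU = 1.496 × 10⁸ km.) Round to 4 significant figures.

d = 1/p = 1/0.002330″ = 429.18 pc.
At distance d (pc), an angle of θ arcsec spans θ·d AU: s = 37.1 × 429.18 = 15923 AU.
= 15923 × 1.496 × 10⁸ km = 2.3821 × 10^12 km.

2.382 × 10^12 km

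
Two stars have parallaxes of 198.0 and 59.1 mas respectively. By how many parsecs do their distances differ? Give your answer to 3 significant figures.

d_A = 1/0.1980″ = 5.0505 pc; d_B = 1/0.05910″ = 16.92 pc.
|d_B − d_A| = |16.92 − 5.0505| = 11.87 pc.

11.9 pc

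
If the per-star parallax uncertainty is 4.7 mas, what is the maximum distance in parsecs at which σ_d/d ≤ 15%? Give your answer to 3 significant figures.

31.9 pc

σ_d/d = σ_p/p, so the condition is σ_p/p ≤ 0.15, i.e. p ≥ σ_p/0.15.
p_min = 4.7/0.15 = 31.333 mas = 0.031333 arcsec.
d_max = 1/p_min = 1/0.031333 = 31.915 pc.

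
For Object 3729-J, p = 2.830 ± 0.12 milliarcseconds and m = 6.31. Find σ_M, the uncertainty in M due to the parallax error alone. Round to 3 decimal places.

M = m − 5 log₁₀ d + 5 = m + 5 log₁₀ p + 5, so ∂M/∂p = 5/(p ln 10).
σ_M = (5/ln 10) · (σ_p/p) = 2.1715 × 0.12/2.830 = 2.1715 × 0.042403 = 0.092078.

σ_M = 0.092 mag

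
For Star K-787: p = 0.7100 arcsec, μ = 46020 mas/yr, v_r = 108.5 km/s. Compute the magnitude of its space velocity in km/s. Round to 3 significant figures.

d = 1/p = 1/0.7100″ = 1.4085 pc.
μ = 46020 mas/yr = 46.02 ″/yr.
v_t = 4.740 μ d = 4.740 × 46.02 × 1.4085 = 307.24 km/s.
v = √(v_r² + v_t²) = √(108.5² + 307.24²) = √106169 = 325.84 km/s.

326 km/s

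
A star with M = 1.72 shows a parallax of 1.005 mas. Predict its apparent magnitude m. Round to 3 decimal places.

m = 11.709

d = 1/p = 1/0.001005″ = 995.02 pc.
m − M = 5 log₁₀ d − 5 = 5 log₁₀(995.02) − 5 = 14.9892 − 5 = 9.9892.
m = M + (m − M) = 1.72 + 9.9892 = 11.709.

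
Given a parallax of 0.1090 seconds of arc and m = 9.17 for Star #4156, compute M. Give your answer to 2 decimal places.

M = 9.36

d = 1/p = 1/0.1090″ = 9.1743 pc.
m − M = 5 log₁₀(9.1743) − 5 = 4.8129 − 5 = -0.1871.
M = m − (m − M) = 9.17 − (-0.1871) = 9.36.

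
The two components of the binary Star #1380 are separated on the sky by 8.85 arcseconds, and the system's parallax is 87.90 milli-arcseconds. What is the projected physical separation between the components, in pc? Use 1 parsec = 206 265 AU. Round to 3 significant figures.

d = 1/p = 1/0.08790″ = 11.377 pc.
At distance d (pc), an angle of θ arcsec spans θ·d AU: s = 8.85 × 11.377 = 100.69 AU.
= 100.69 / 206265 = 0.00048816 pc.

0.000488 pc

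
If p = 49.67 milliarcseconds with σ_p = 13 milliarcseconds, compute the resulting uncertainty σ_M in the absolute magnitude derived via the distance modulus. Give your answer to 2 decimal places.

σ_M = 0.57 mag

M = m − 5 log₁₀ d + 5 = m + 5 log₁₀ p + 5, so ∂M/∂p = 5/(p ln 10).
σ_M = (5/ln 10) · (σ_p/p) = 2.1715 × 13/49.67 = 2.1715 × 0.26173 = 0.56835.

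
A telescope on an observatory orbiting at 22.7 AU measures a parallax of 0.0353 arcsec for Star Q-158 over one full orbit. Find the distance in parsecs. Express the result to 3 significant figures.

With baseline B (in AU) and parallax p (in arcsec), d = B/p parsecs.
d = 22.7 / 0.0353 = 643.06 pc.

643 pc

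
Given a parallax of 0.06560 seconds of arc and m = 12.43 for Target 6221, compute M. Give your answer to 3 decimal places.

d = 1/p = 1/0.06560″ = 15.244 pc.
m − M = 5 log₁₀(15.244) − 5 = 5.9155 − 5 = 0.9155.
M = m − (m − M) = 12.43 − 0.9155 = 11.515.

M = 11.515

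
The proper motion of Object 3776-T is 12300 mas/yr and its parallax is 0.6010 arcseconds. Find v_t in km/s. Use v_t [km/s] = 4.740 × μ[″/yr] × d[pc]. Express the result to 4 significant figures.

97.01 km/s

d = 1/p = 1/0.6010″ = 1.6639 pc.
μ = 12300 mas/yr = 12.3 ″/yr.
v_t = 4.74 × μ × d = 4.74 × 12.3 × 1.6639 = 97.009 km/s.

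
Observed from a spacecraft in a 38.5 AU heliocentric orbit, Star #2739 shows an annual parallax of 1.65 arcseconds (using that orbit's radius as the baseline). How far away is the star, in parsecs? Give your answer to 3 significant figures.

With baseline B (in AU) and parallax p (in arcsec), d = B/p parsecs.
d = 38.5 / 1.65 = 23.333 pc.

23.3 pc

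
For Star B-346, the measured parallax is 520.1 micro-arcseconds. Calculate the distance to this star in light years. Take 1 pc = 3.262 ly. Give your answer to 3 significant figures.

6270 light years

p = 520.1 micro-arcseconds = 0.0005201 arcsec.
d = 1/p = 1/0.0005201 = 1922.7 pc.
In light-years: 1922.7 × 3.262 = 6271.8 ly.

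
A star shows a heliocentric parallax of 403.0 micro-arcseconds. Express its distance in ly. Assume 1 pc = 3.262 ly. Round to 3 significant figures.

p = 403.0 micro-arcseconds = 0.0004030 arcsec.
d = 1/p = 1/0.0004030 = 2481.4 pc.
In light-years: 2481.4 × 3.262 = 8094.3 ly.

8090 ly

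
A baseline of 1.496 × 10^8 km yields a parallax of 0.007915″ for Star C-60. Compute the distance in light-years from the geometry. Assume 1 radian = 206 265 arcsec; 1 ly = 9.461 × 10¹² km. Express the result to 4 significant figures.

412.1 ly

θ = 0.007915″ = 0.007915/206265 = 3.8373 × 10^-8 rad.
d = B/θ = (1.496 × 10^8) / (3.8373 × 10^-8) = 3.8986 × 10^15 km = (3.8986 × 10^15) / (9.461 × 10^12) ly = 412.07 ly.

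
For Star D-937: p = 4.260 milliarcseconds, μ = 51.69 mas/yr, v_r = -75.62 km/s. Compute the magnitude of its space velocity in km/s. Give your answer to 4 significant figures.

d = 1/p = 1/0.004260″ = 234.74 pc.
μ = 51.69 mas/yr = 0.05169 ″/yr.
v_t = 4.740 μ d = 4.740 × 0.05169 × 234.74 = 57.514 km/s.
v = √(v_r² + v_t²) = √((-75.62)² + 57.514²) = √9026.24 = 95.007 km/s.

95.01 km/s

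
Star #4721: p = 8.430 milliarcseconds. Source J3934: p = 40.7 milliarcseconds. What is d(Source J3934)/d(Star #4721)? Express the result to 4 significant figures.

Since d = 1/p, d_B/d_A = p_A/p_B.
= 8.430 / 40.7 = 0.20713.

0.2071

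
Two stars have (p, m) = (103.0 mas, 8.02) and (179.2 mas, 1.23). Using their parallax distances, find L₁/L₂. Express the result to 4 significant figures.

L₁/L₂ = 0.005821

d₁ = 1/p₁ = 1/0.1030″ = 9.7087 pc; d₂ = 1/p₂ = 1/0.1792″ = 5.5804 pc.
M₁ = m₁ − 5 log₁₀ d₁ + 5 = 8.02 − 4.9358 + 5 = 8.0842.
M₂ = 1.23 − 3.7333 + 5 = 2.4967.
L₁/L₂ = 10^(0.4(M₂ − M₁)) = 10^(0.4 × (-5.5875)) = 10^(-2.23500) = 0.005821.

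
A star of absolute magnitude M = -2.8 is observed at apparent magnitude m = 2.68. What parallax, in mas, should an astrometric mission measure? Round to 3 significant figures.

8.02 mas

m − M = 2.68 − (-2.8) = 5.48.
d = 10^((m−M)/5 + 1) = 10^2.096 = 124.74 pc.
p = 1/d = 1/124.74 = 0.0080167 arcsec = 8.0167 mas.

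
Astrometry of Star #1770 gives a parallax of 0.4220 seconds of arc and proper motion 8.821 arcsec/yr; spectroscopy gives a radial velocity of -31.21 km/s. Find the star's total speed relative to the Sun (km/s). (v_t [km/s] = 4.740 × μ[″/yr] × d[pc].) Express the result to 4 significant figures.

103.9 km/s

d = 1/p = 1/0.4220″ = 2.3697 pc.
v_t = 4.740 μ d = 4.740 × 8.821 × 2.3697 = 99.081 km/s.
v = √(v_r² + v_t²) = √((-31.21)² + 99.081²) = √10791.1 = 103.88 km/s.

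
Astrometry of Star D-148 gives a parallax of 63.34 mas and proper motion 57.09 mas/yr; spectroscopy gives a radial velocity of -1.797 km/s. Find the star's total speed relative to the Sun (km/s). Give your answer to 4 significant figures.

4.635 km/s

d = 1/p = 1/0.06334″ = 15.788 pc.
μ = 57.09 mas/yr = 0.05709 ″/yr.
v_t = 4.740 μ d = 4.740 × 0.05709 × 15.788 = 4.2723 km/s.
v = √(v_r² + v_t²) = √((-1.797)² + 4.2723²) = √21.4818 = 4.6348 km/s.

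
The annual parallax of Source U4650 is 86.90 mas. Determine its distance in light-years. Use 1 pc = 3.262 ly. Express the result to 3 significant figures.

37.5 light years

p = 86.90 mas = 0.08690 arcsec.
d = 1/p = 1/0.08690 = 11.507 pc.
In light-years: 11.507 × 3.262 = 37.536 ly.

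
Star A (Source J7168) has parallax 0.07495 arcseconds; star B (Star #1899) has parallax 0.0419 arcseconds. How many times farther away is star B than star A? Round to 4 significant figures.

Since d = 1/p, d_B/d_A = p_A/p_B.
= 0.07495 / 0.0419 = 1.7888.

1.789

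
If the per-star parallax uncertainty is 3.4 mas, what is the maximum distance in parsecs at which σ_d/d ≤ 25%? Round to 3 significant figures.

73.5 pc

σ_d/d = σ_p/p, so the condition is σ_p/p ≤ 0.25, i.e. p ≥ σ_p/0.25.
p_min = 3.4/0.25 = 13.6 mas = 0.0136 arcsec.
d_max = 1/p_min = 1/0.0136 = 73.529 pc.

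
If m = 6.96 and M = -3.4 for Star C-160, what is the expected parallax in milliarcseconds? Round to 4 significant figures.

0.8472 mas

m − M = 6.96 − (-3.4) = 10.36.
d = 10^((m−M)/5 + 1) = 10^3.072 = 1180.3 pc.
p = 1/d = 1/1180.3 = 0.00084724 arcsec = 0.84724 mas.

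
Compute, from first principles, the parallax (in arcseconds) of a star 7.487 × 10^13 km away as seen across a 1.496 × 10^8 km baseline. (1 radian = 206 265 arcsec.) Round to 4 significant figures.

0.4121 arcsec

θ ≈ B/d = (1.496 × 10^8) / (7.487 × 10^13) = 1.9981 × 10^-6 rad.
In arcseconds: 1.9981 × 10^-6 × 206265 = 0.41214″.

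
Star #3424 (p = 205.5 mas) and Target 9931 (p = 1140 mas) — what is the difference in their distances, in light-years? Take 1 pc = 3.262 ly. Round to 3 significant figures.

d_A = 1/0.2055″ = 4.8662 pc; d_B = 1/1.140″ = 0.87719 pc.
|d_B − d_A| = |0.87719 − 4.8662| = 3.989 pc = 3.989 × 3.262 ly = 13.012 ly.

13.0 ly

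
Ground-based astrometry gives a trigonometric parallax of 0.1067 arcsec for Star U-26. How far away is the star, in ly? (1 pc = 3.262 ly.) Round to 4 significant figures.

d = 1/p = 1/0.1067 = 9.3721 pc.
In light-years: 9.3721 × 3.262 = 30.572 ly.

30.57 ly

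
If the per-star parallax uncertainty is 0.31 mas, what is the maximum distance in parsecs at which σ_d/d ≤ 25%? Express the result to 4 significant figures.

806.5 pc

σ_d/d = σ_p/p, so the condition is σ_p/p ≤ 0.25, i.e. p ≥ σ_p/0.25.
p_min = 0.31/0.25 = 1.24 mas = 0.00124 arcsec.
d_max = 1/p_min = 1/0.00124 = 806.45 pc.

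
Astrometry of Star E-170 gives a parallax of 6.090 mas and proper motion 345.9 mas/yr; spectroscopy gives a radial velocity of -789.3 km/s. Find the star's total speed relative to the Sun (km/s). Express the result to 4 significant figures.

d = 1/p = 1/0.006090″ = 164.2 pc.
μ = 345.9 mas/yr = 0.3459 ″/yr.
v_t = 4.740 μ d = 4.740 × 0.3459 × 164.2 = 269.22 km/s.
v = √(v_r² + v_t²) = √((-789.3)² + 269.22²) = √695474 = 833.95 km/s.

834.0 km/s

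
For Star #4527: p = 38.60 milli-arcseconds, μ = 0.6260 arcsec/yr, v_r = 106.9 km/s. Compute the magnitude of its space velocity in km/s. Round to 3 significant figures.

d = 1/p = 1/0.03860″ = 25.907 pc.
v_t = 4.740 μ d = 4.740 × 0.6260 × 25.907 = 76.872 km/s.
v = √(v_r² + v_t²) = √(106.9² + 76.872²) = √17336.9 = 131.67 km/s.

132 km/s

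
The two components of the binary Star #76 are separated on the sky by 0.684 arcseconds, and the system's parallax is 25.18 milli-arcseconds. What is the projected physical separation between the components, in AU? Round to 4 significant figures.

d = 1/p = 1/0.02518″ = 39.714 pc.
At distance d (pc), an angle of θ arcsec spans θ·d AU: s = 0.684 × 39.714 = 27.164 AU.

27.16 AU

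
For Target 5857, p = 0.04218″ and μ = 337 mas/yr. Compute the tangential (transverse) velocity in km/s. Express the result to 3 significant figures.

37.9 km/s

d = 1/p = 1/0.04218″ = 23.708 pc.
μ = 337 mas/yr = 0.337 ″/yr.
v_t = 4.74 × μ × d = 4.74 × 0.337 × 23.708 = 37.871 km/s.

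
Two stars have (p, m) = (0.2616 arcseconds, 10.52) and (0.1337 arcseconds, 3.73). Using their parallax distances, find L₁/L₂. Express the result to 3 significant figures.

L₁/L₂ = 0.000502

d₁ = 1/p₁ = 1/0.2616″ = 3.8226 pc; d₂ = 1/p₂ = 1/0.1337″ = 7.4794 pc.
M₁ = m₁ − 5 log₁₀ d₁ + 5 = 10.52 − 2.9118 + 5 = 12.6082.
M₂ = 3.73 − 4.3693 + 5 = 4.3607.
L₁/L₂ = 10^(0.4(M₂ − M₁)) = 10^(0.4 × (-8.2475)) = 10^(-3.29900) = 0.00050234.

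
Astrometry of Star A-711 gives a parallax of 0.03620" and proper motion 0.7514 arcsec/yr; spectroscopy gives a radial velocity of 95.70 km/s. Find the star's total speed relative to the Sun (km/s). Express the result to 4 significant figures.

137.3 km/s

d = 1/p = 1/0.03620″ = 27.624 pc.
v_t = 4.740 μ d = 4.740 × 0.7514 × 27.624 = 98.387 km/s.
v = √(v_r² + v_t²) = √(95.70² + 98.387²) = √18838.5 = 137.25 km/s.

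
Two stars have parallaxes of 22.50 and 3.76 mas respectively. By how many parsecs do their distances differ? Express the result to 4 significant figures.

221.5 pc

d_A = 1/0.02250″ = 44.444 pc; d_B = 1/0.003760″ = 265.96 pc.
|d_B − d_A| = |265.96 − 44.444| = 221.52 pc.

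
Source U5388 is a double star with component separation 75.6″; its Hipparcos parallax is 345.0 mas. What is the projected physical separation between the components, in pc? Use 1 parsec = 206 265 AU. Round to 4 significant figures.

0.001062 pc

d = 1/p = 1/0.3450″ = 2.8986 pc.
At distance d (pc), an angle of θ arcsec spans θ·d AU: s = 75.6 × 2.8986 = 219.13 AU.
= 219.13 / 206265 = 0.0010624 pc.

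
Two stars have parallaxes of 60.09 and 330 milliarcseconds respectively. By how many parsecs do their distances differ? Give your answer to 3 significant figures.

13.6 pc

d_A = 1/0.06009″ = 16.642 pc; d_B = 1/0.3300″ = 3.0303 pc.
|d_B − d_A| = |3.0303 − 16.642| = 13.612 pc.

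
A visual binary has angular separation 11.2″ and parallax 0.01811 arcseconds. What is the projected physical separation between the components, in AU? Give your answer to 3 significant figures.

618 AU

d = 1/p = 1/0.01811″ = 55.218 pc.
At distance d (pc), an angle of θ arcsec spans θ·d AU: s = 11.2 × 55.218 = 618.44 AU.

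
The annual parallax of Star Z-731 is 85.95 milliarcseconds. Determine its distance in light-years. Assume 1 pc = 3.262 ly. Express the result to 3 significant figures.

p = 85.95 milliarcseconds = 0.08595 arcsec.
d = 1/p = 1/0.08595 = 11.635 pc.
In light-years: 11.635 × 3.262 = 37.953 ly.

38.0 light years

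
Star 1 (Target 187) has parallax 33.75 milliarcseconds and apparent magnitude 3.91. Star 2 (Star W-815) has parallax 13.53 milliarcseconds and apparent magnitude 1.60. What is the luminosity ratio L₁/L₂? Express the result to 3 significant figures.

d₁ = 1/p₁ = 1/0.03375″ = 29.63 pc; d₂ = 1/p₂ = 1/0.01353″ = 73.91 pc.
M₁ = m₁ − 5 log₁₀ d₁ + 5 = 3.91 − 7.3587 + 5 = 1.5513.
M₂ = 1.60 − 9.3435 + 5 = -2.7435.
L₁/L₂ = 10^(0.4(M₂ − M₁)) = 10^(0.4 × (-4.2948)) = 10^(-1.71792) = 0.019146.

L₁/L₂ = 0.0191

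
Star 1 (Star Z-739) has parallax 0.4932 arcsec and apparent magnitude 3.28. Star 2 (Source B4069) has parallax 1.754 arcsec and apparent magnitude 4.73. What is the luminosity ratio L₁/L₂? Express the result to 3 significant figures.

L₁/L₂ = 48.1

d₁ = 1/p₁ = 1/0.4932″ = 2.0276 pc; d₂ = 1/p₂ = 1/1.754″ = 0.57013 pc.
M₁ = m₁ − 5 log₁₀ d₁ + 5 = 3.28 − 1.5349 + 5 = 6.7451.
M₂ = 4.73 − (-1.2201) + 5 = 10.9501.
L₁/L₂ = 10^(0.4(M₂ − M₁)) = 10^(0.4 × 4.2050) = 10^1.68200 = 48.084.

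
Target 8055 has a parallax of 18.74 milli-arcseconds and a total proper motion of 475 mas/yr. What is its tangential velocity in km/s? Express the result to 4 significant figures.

d = 1/p = 1/0.01874″ = 53.362 pc.
μ = 475 mas/yr = 0.475 ″/yr.
v_t = 4.74 × μ × d = 4.74 × 0.475 × 53.362 = 120.14 km/s.

120.1 km/s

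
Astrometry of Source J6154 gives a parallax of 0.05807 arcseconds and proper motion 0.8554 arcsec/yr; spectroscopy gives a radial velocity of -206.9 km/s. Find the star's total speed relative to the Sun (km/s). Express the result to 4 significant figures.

d = 1/p = 1/0.05807″ = 17.221 pc.
v_t = 4.740 μ d = 4.740 × 0.8554 × 17.221 = 69.824 km/s.
v = √(v_r² + v_t²) = √((-206.9)² + 69.824²) = √47683 = 218.36 km/s.

218.4 km/s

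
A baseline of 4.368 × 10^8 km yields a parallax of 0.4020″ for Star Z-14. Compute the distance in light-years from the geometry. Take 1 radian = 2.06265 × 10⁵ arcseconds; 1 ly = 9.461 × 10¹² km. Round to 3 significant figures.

θ = 0.4020″ = 0.4020/206265 = 1.9489 × 10^-6 rad.
d = B/θ = (4.368 × 10^8) / (1.9489 × 10^-6) = 2.2413 × 10^14 km = (2.2413 × 10^14) / (9.461 × 10^12) ly = 23.69 ly.

23.7 ly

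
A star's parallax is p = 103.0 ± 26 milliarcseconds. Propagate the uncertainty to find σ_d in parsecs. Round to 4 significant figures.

2.451 pc

d = 1/p, so σ_d = σ_p / p².
σ_d = 0.0260 / (0.1030)² = 0.0260 / 0.010609 = 2.4507 pc.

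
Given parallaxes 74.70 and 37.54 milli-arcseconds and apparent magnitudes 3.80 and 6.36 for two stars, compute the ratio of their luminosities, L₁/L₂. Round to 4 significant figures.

d₁ = 1/p₁ = 1/0.07470″ = 13.387 pc; d₂ = 1/p₂ = 1/0.03754″ = 26.638 pc.
M₁ = m₁ − 5 log₁₀ d₁ + 5 = 3.80 − 5.6334 + 5 = 3.1666.
M₂ = 6.36 − 7.1275 + 5 = 4.2325.
L₁/L₂ = 10^(0.4(M₂ − M₁)) = 10^(0.4 × 1.0659) = 10^0.42636 = 2.6691.

L₁/L₂ = 2.669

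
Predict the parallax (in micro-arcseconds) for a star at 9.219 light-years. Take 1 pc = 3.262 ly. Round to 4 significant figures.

353800 μas

d = 9.219 ly ÷ 3.262 = 2.8262 pc.
p = 1/d = 1/2.8262 = 0.35383 arcsec.
= 0.35383 × 10⁶ = 3.5383 × 10^5 μas.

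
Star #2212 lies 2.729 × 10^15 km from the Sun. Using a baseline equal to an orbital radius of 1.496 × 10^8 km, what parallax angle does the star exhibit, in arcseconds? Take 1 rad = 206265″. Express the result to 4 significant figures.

0.01131 arcsec

θ ≈ B/d = (1.496 × 10^8) / (2.729 × 10^15) = 5.4819 × 10^-8 rad.
In arcseconds: 5.4819 × 10^-8 × 206265 = 0.011307″.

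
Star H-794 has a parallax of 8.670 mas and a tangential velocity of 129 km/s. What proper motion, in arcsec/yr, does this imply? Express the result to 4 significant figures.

0.2360 arcsec/yr

d = 1/p = 1/0.008670″ = 115.34 pc.
μ = v_t / (4.74 d) = 129 / (4.74 × 115.34) = 129 / 546.71 = 0.23596 ″/yr.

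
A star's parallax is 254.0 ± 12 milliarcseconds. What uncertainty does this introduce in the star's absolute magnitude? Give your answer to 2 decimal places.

M = m − 5 log₁₀ d + 5 = m + 5 log₁₀ p + 5, so ∂M/∂p = 5/(p ln 10).
σ_M = (5/ln 10) · (σ_p/p) = 2.1715 × 12/254.0 = 2.1715 × 0.047244 = 0.10259.

σ_M = 0.10 mag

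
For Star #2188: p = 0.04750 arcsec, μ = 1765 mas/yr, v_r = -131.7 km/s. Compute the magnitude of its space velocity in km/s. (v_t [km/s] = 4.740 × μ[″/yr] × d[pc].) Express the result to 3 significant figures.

d = 1/p = 1/0.04750″ = 21.053 pc.
μ = 1765 mas/yr = 1.765 ″/yr.
v_t = 4.740 μ d = 4.740 × 1.765 × 21.053 = 176.13 km/s.
v = √(v_r² + v_t²) = √((-131.7)² + 176.13²) = √48366.7 = 219.92 km/s.

220 km/s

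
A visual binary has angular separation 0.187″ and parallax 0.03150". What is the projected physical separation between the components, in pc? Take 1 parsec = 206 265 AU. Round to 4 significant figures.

2.878 × 10^-5 pc

d = 1/p = 1/0.03150″ = 31.746 pc.
At distance d (pc), an angle of θ arcsec spans θ·d AU: s = 0.187 × 31.746 = 5.9365 AU.
= 5.9365 / 206265 = 2.8781 × 10^-5 pc.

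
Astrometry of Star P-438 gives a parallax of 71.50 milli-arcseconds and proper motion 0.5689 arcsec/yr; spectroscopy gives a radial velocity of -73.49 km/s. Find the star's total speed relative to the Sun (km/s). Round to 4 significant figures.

82.60 km/s

d = 1/p = 1/0.07150″ = 13.986 pc.
v_t = 4.740 μ d = 4.740 × 0.5689 × 13.986 = 37.714 km/s.
v = √(v_r² + v_t²) = √((-73.49)² + 37.714²) = √6823.13 = 82.602 km/s.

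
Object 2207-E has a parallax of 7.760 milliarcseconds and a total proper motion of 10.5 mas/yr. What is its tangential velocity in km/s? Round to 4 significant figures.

d = 1/p = 1/0.007760″ = 128.87 pc.
μ = 10.5 mas/yr = 0.0105 ″/yr.
v_t = 4.74 × μ × d = 4.74 × 0.0105 × 128.87 = 6.4139 km/s.

6.414 km/s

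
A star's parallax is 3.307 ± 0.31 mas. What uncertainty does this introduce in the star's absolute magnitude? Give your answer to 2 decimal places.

M = m − 5 log₁₀ d + 5 = m + 5 log₁₀ p + 5, so ∂M/∂p = 5/(p ln 10).
σ_M = (5/ln 10) · (σ_p/p) = 2.1715 × 0.31/3.307 = 2.1715 × 0.093741 = 0.20356.

σ_M = 0.20 mag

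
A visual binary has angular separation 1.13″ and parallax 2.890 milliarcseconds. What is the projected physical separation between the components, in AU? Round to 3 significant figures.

391 AU

d = 1/p = 1/0.002890″ = 346.02 pc.
At distance d (pc), an angle of θ arcsec spans θ·d AU: s = 1.13 × 346.02 = 391 AU.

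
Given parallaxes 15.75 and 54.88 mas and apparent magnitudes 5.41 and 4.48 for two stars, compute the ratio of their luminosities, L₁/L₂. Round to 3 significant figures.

L₁/L₂ = 5.16

d₁ = 1/p₁ = 1/0.01575″ = 63.492 pc; d₂ = 1/p₂ = 1/0.05488″ = 18.222 pc.
M₁ = m₁ − 5 log₁₀ d₁ + 5 = 5.41 − 9.0136 + 5 = 1.3964.
M₂ = 4.48 − 6.3030 + 5 = 3.1770.
L₁/L₂ = 10^(0.4(M₂ − M₁)) = 10^(0.4 × 1.7806) = 10^0.71224 = 5.1551.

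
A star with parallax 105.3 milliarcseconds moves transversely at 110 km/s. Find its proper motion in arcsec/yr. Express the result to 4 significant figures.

d = 1/p = 1/0.1053″ = 9.4967 pc.
μ = v_t / (4.74 d) = 110 / (4.74 × 9.4967) = 110 / 45.014 = 2.4437 ″/yr.

2.444 arcsec/yr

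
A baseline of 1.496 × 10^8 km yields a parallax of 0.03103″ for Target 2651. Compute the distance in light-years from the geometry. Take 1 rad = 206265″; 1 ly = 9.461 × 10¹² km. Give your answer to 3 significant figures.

θ = 0.03103″ = 0.03103/206265 = 1.5044 × 10^-7 rad.
d = B/θ = (1.496 × 10^8) / (1.5044 × 10^-7) = 9.9442 × 10^14 km = (9.9442 × 10^14) / (9.461 × 10^12) ly = 105.11 ly.

105 ly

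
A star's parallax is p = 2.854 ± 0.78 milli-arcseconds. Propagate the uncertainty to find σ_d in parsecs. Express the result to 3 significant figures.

d = 1/p, so σ_d = σ_p / p².
σ_d = 0.000780 / (0.002854)² = 0.000780 / 0.0000081453 = 95.761 pc.

95.8 pc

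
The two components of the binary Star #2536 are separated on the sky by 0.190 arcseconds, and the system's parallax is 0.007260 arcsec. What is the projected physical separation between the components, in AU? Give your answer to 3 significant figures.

26.2 AU

d = 1/p = 1/0.007260″ = 137.74 pc.
At distance d (pc), an angle of θ arcsec spans θ·d AU: s = 0.190 × 137.74 = 26.171 AU.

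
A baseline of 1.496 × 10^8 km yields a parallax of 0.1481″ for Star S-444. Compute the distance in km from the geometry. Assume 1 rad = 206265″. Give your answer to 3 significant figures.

2.08 × 10^14 km

θ = 0.1481″ = 0.1481/206265 = 7.1801 × 10^-7 rad.
d = B/θ = (1.496 × 10^8) / (7.1801 × 10^-7) = 2.0835 × 10^14 km.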